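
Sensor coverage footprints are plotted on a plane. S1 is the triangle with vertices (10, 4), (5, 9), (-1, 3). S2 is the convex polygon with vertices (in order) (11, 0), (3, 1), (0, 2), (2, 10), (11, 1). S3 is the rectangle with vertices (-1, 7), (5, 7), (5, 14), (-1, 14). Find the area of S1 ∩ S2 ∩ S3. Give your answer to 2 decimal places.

The intersection is the polygon with vertices (5,7), (3,7), (4,8).
By the shoelace formula its area is 1.00.

1.00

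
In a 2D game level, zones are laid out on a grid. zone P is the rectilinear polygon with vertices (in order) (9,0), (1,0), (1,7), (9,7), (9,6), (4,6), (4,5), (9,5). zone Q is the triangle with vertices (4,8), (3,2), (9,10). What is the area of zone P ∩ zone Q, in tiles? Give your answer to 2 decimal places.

The intersection is the polygon with vertices (6.75,7), (6,6), (4,6), (4,5), (5.25,5), (3,2), (3.833,7).
By the shoelace formula its area is 5.67.

5.67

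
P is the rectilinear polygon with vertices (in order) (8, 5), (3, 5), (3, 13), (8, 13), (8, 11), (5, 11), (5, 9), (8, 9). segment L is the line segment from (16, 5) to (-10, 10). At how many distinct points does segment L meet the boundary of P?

The segment meets the boundary at (3,7.5), (8,6.538).

2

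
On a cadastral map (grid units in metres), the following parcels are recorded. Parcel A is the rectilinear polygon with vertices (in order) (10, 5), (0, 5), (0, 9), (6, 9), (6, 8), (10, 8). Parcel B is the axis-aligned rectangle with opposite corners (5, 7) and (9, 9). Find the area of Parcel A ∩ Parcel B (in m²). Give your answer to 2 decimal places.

The intersection is the polygon with vertices (6,9), (6,8), (9,8), (9,7), (5,7), (5,9).
By the shoelace formula its area is 5.00.

5.00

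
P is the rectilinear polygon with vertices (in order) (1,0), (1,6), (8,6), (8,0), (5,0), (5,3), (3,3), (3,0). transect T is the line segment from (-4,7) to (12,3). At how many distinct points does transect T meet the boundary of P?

The segment meets the boundary at (8,4), (1,5.75).

2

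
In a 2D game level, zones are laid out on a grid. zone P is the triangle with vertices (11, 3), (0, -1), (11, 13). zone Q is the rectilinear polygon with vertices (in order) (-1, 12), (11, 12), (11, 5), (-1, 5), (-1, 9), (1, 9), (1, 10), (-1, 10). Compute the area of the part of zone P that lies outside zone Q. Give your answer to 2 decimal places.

|zone P| = 55, |zone P∩zone Q| = 24.75.
|zone P ∖ zone Q| = |zone P| − |zone P∩zone Q| = 55 − 24.75 = 30.25.

30.25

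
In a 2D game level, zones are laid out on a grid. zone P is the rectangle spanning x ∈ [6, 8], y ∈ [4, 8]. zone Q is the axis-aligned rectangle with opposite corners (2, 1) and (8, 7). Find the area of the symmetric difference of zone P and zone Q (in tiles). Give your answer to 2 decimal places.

|zone P∩zone Q|: x∈[6,8], y∈[4,7] → 2·3 = 6.
|zone P △ zone Q| = |zone P| + |zone Q| − 2·|zone P∩zone Q| = 8 + 36 − 12 = 32.00.

32.00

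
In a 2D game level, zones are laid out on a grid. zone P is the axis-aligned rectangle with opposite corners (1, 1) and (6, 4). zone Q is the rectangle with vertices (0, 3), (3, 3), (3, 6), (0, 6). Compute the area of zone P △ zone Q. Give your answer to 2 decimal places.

|zone P∩zone Q|: x∈[1,3], y∈[3,4] → 2·1 = 2.
|zone P △ zone Q| = |zone P| + |zone Q| − 2·|zone P∩zone Q| = 15 + 9 − 4 = 20.00.

20.00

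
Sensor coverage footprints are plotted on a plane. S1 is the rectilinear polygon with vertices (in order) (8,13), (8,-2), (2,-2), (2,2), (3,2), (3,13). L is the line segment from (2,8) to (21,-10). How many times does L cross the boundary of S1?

2

The segment meets the boundary at (8,2.316), (3,7.053).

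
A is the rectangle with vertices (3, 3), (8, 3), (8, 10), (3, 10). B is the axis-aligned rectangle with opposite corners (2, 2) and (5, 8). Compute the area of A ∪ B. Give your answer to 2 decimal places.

43.00

By inclusion–exclusion:
Individual areas: |A| = 35, |B| = 18.
|A∩B|: x∈[3,5], y∈[3,8] → 2·5 = 10.
|A ∪ B| = 53 − 10 = 43.00.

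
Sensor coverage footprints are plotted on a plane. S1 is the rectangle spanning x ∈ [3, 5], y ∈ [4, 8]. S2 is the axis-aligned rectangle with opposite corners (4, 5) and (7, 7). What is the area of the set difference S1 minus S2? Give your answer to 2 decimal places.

6.00

|S1∩S2|: x∈[4,5], y∈[5,7] → 1·2 = 2.
|S1| = 8.
|S1 ∖ S2| = |S1| − |S1∩S2| = 8 − 2 = 6.00.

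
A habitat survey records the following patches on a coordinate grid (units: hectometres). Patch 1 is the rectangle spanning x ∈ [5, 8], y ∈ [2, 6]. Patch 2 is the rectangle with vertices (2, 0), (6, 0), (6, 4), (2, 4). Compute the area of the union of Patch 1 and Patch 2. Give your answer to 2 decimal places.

26.00

By inclusion–exclusion:
Individual areas: |Patch 1| = 12, |Patch 2| = 16.
|Patch 1∩Patch 2|: x∈[5,6], y∈[2,4] → 1·2 = 2.
|Patch 1 ∪ Patch 2| = 28 − 2 = 26.00.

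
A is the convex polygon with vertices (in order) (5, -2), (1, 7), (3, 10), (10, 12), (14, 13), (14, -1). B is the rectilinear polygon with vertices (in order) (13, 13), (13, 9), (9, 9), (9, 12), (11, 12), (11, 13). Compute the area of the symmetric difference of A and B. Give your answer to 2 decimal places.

|A| = 147.5, |B| = 14, |A∩B| = 12.8571.
|A △ B| = |A| + |B| − 2·|A∩B| = 147.5 + 14 − 25.7143 = 135.79.

135.79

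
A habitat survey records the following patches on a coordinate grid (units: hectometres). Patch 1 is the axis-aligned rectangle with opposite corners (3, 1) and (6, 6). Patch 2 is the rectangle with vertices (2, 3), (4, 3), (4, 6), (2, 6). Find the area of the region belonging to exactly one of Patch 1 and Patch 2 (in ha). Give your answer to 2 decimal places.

15.00

|Patch 1∩Patch 2|: x∈[3,4], y∈[3,6] → 1·3 = 3.
|Patch 1 △ Patch 2| = |Patch 1| + |Patch 2| − 2·|Patch 1∩Patch 2| = 15 + 6 − 6 = 15.00.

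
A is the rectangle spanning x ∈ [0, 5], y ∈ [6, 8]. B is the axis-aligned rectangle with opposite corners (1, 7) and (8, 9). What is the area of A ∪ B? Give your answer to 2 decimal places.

20.00

By inclusion–exclusion:
Individual areas: |A| = 10, |B| = 14.
|A∩B|: x∈[1,5], y∈[7,8] → 4·1 = 4.
|A ∪ B| = 24 − 4 = 20.00.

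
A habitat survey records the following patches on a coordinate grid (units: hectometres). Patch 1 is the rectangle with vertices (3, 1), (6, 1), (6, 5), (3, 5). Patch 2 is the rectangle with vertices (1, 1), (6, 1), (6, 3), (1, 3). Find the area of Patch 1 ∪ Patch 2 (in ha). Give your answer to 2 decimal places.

16.00

By inclusion–exclusion:
Individual areas: |Patch 1| = 12, |Patch 2| = 10.
|Patch 1∩Patch 2|: x∈[3,6], y∈[1,3] → 3·2 = 6.
|Patch 1 ∪ Patch 2| = 22 − 6 = 16.00.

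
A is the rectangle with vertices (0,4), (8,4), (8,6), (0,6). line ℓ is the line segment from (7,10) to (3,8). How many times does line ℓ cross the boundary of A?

The segment lies entirely outside A and never meets its boundary.

0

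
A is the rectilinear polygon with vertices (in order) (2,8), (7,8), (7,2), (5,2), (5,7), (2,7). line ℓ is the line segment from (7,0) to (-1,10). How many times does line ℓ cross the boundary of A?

The segment meets the boundary at (5,2.5), (5.4,2).

2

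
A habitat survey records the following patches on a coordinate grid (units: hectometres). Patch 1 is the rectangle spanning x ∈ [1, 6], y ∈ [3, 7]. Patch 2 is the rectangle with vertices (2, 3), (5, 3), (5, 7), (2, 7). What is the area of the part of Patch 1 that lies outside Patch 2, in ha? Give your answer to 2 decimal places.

|Patch 1∩Patch 2|: x∈[2,5], y∈[3,7] → 3·4 = 12.
|Patch 1| = 20.
|Patch 1 ∖ Patch 2| = |Patch 1| − |Patch 1∩Patch 2| = 20 − 12 = 8.00.

8.00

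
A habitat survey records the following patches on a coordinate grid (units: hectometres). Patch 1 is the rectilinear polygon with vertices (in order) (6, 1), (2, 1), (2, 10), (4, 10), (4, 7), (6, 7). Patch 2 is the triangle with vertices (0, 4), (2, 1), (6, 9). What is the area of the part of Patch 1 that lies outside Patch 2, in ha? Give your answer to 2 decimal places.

|Patch 1| = 30, |Patch 1∩Patch 2| = 8.
|Patch 1 ∖ Patch 2| = |Patch 1| − |Patch 1∩Patch 2| = 30 − 8 = 22.00.

22.00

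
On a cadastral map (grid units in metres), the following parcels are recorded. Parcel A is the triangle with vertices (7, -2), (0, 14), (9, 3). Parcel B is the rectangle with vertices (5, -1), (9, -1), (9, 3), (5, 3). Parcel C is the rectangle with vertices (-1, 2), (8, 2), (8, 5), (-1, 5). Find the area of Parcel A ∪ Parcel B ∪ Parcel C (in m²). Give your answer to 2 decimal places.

56.45

By inclusion–exclusion:
Individual areas: |Parcel A| = 33.5, |Parcel B| = 16, |Parcel C| = 27.
|Parcel A∩Parcel B| = 10.0098.
|Parcel A∩Parcel C| = 9.9713.
|Parcel B∩Parcel C|: x∈[5,8], y∈[2,3] → 3·1 = 3.
|Parcel A∩Parcel B∩Parcel C| = 2.9286.
|Parcel A ∪ Parcel B ∪ Parcel C| = 76.5 − 22.9811 + 2.9286 = 56.45.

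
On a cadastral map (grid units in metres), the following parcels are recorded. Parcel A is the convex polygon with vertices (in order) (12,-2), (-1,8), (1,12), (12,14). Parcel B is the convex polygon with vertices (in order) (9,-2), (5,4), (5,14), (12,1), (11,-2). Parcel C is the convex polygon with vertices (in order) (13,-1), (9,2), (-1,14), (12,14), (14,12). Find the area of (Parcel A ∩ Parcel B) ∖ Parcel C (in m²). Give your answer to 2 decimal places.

14.13

|Parcel A ∩ Parcel B| = 45.8036.
|(Parcel A ∩ Parcel B) ∩ Parcel C| = 31.6694.
|(Parcel A ∩ Parcel B) ∖ Parcel C| = 45.8036 − 31.6694 = 14.13.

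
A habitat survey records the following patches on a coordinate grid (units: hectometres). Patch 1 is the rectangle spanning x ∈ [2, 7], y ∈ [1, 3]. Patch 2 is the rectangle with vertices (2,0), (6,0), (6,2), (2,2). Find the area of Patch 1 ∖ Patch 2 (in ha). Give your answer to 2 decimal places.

6.00

|Patch 1∩Patch 2|: x∈[2,6], y∈[1,2] → 4·1 = 4.
|Patch 1| = 10.
|Patch 1 ∖ Patch 2| = |Patch 1| − |Patch 1∩Patch 2| = 10 − 4 = 6.00.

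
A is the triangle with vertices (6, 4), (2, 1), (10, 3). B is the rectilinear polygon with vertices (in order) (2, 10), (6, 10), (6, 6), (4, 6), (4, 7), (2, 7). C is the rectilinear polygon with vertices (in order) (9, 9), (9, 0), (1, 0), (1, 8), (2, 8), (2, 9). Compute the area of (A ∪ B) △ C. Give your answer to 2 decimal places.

57.50

|A ∪ B| = 22.
|(A ∪ B) ∩ C| = 17.75.
|(A ∪ B) △ C| = 22 + 71 − 35.5 = 57.50.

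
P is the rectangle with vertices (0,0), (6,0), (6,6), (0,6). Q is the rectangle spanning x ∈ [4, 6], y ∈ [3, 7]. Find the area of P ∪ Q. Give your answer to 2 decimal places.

By inclusion–exclusion:
Individual areas: |P| = 36, |Q| = 8.
|P∩Q|: x∈[4,6], y∈[3,6] → 2·3 = 6.
|P ∪ Q| = 44 − 6 = 38.00.

38.00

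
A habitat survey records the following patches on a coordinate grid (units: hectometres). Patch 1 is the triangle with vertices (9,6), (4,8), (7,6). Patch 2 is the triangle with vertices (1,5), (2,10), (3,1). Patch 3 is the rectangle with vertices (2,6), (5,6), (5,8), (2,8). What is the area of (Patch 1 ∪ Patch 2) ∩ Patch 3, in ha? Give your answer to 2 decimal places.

0.80

|Patch 1 ∪ Patch 2| = 9.
|(Patch 1 ∪ Patch 2) ∩ Patch 3| = 0.80.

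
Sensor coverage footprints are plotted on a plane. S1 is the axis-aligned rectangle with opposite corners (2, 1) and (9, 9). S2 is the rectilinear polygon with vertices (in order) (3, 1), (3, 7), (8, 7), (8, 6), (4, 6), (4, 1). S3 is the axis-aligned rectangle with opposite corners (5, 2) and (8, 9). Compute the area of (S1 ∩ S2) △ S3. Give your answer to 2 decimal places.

25.00

|S1 ∩ S2| = 10.
|(S1 ∩ S2) ∩ S3| = 3.
|(S1 ∩ S2) △ S3| = 10 + 21 − 6 = 25.00.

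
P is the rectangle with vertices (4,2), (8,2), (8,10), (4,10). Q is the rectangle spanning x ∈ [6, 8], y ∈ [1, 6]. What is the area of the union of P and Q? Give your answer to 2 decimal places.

By inclusion–exclusion:
Individual areas: |P| = 32, |Q| = 10.
|P∩Q|: x∈[6,8], y∈[2,6] → 2·4 = 8.
|P ∪ Q| = 42 − 8 = 34.00.

34.00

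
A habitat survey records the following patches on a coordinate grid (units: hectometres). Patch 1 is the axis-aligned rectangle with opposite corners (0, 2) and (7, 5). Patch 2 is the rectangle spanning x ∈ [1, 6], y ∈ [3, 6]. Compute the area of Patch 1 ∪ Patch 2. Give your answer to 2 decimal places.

By inclusion–exclusion:
Individual areas: |Patch 1| = 21, |Patch 2| = 15.
|Patch 1∩Patch 2|: x∈[1,6], y∈[3,5] → 5·2 = 10.
|Patch 1 ∪ Patch 2| = 36 − 10 = 26.00.

26.00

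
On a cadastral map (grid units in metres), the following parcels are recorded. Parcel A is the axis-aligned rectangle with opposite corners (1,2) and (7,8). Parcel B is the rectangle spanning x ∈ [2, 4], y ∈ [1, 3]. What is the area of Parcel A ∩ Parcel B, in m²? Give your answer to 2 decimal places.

2.00

|Parcel A∩Parcel B|: x∈[2,4], y∈[2,3] → 2·1 = 2.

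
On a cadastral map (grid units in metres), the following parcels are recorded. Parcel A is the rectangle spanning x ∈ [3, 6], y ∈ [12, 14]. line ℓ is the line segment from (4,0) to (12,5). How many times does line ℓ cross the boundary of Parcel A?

0

The segment lies entirely outside Parcel A and never meets its boundary.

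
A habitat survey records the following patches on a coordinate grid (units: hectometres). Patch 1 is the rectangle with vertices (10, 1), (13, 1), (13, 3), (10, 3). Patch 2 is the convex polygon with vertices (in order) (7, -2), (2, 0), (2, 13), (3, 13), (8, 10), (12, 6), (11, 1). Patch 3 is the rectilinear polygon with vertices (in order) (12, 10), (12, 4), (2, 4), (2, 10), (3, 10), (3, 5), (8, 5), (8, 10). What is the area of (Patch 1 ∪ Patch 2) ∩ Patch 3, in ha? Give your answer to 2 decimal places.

The region (Patch 1 ∪ Patch 2) ∩ Patch 3 is the polygon with vertices (2,10), (3,10), (3,5), (8,5), (8,10), (12,6), (11.6,4), (2,4).
By the shoelace formula its area is 26.60.

26.60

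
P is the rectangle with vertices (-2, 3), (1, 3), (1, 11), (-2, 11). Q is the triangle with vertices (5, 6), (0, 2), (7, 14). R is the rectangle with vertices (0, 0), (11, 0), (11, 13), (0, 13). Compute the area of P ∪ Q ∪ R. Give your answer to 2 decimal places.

159.17

By inclusion–exclusion:
Individual areas: |P| = 24, |Q| = 16, |R| = 143.
|P∩Q| = 0.1488.
|P∩R|: x∈[0,1], y∈[3,11] → 1·8 = 8.
|Q∩R| = 15.8333.
|P∩Q∩R| = 0.1488.
|P ∪ Q ∪ R| = 183 − 23.9821 + 0.1488 = 159.17.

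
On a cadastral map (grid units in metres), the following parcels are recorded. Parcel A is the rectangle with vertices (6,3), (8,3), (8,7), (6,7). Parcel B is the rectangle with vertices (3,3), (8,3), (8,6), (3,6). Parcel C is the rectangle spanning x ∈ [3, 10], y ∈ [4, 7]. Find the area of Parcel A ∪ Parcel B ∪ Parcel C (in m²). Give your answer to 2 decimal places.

26.00

By inclusion–exclusion:
Individual areas: |Parcel A| = 8, |Parcel B| = 15, |Parcel C| = 21.
|Parcel A∩Parcel B|: x∈[6,8], y∈[3,6] → 2·3 = 6.
|Parcel A∩Parcel C|: x∈[6,8], y∈[4,7] → 2·3 = 6.
|Parcel B∩Parcel C|: x∈[3,8], y∈[4,6] → 5·2 = 10.
|Parcel A∩Parcel B∩Parcel C| = 4.
|Parcel A ∪ Parcel B ∪ Parcel C| = 44 − 22 + 4 = 26.00.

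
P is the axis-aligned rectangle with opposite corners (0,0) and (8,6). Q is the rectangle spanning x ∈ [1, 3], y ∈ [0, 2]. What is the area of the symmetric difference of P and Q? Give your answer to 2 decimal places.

44.00

|P∩Q|: x∈[1,3], y∈[0,2] → 2·2 = 4.
|P △ Q| = |P| + |Q| − 2·|P∩Q| = 48 + 4 − 8 = 44.00.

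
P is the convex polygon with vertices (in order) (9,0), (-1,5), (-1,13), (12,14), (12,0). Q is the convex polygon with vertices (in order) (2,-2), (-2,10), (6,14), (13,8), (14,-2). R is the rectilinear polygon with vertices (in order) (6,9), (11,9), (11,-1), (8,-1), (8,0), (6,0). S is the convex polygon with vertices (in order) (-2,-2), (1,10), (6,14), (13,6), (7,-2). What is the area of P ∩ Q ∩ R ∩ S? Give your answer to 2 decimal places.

The intersection is the polygon with vertices (6,1.5), (6,9), (10.375,9), (11,8.286), (11,3.333), (8.636,0.182).
By the shoelace formula its area is 38.41.

38.41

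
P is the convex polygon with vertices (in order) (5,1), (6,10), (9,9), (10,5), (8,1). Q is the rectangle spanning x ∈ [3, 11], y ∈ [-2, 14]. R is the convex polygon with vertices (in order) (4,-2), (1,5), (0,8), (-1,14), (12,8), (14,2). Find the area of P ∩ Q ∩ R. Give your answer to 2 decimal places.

32.00

The intersection is the polygon with vertices (9,9), (10,5), (8,1), (5,1), (6,10).
By the shoelace formula its area is 32.00.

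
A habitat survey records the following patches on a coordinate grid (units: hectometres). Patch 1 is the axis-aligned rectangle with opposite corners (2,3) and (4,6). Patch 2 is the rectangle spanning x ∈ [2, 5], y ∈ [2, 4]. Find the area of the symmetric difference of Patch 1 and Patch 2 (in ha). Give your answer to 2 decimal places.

|Patch 1∩Patch 2|: x∈[2,4], y∈[3,4] → 2·1 = 2.
|Patch 1 △ Patch 2| = |Patch 1| + |Patch 2| − 2·|Patch 1∩Patch 2| = 6 + 6 − 4 = 8.00.

8.00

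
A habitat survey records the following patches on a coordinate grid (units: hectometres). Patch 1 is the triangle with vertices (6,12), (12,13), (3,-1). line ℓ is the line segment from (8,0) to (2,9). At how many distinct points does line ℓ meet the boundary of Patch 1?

2

The segment meets the boundary at (4.457,5.314), (5.782,3.327).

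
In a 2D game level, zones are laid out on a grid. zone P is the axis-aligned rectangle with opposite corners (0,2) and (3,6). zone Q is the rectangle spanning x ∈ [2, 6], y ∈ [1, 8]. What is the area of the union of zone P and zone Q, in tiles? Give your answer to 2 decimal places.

36.00

By inclusion–exclusion:
Individual areas: |zone P| = 12, |zone Q| = 28.
|zone P∩zone Q|: x∈[2,3], y∈[2,6] → 1·4 = 4.
|zone P ∪ zone Q| = 40 − 4 = 36.00.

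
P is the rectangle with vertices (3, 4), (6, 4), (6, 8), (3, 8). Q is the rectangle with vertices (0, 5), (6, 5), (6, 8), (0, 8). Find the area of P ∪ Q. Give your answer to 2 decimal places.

By inclusion–exclusion:
Individual areas: |P| = 12, |Q| = 18.
|P∩Q|: x∈[3,6], y∈[5,8] → 3·3 = 9.
|P ∪ Q| = 30 − 9 = 21.00.

21.00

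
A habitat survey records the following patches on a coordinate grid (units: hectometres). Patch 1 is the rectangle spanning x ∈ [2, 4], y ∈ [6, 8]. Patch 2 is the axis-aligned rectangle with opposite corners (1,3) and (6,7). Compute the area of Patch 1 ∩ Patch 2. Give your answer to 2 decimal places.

2.00

|Patch 1∩Patch 2|: x∈[2,4], y∈[6,7] → 2·1 = 2.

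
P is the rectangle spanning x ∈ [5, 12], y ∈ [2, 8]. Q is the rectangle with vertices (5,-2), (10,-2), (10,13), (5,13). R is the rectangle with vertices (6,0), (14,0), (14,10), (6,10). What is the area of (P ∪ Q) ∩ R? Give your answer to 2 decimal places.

52.00

The region (P ∪ Q) ∩ R is the polygon with vertices (12,2), (10,2), (10,0), (6,0), (6,10), (10,10), (10,8), (12,8).
By the shoelace formula its area is 52.00.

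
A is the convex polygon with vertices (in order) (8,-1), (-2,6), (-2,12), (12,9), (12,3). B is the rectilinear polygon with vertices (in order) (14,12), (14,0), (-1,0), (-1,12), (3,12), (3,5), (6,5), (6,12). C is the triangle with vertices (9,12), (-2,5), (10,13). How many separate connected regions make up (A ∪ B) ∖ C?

3

(A ∪ B) ∖ C splits into 3 disjoint pieces (area 149.4384, area 30.0164, area 2.0833).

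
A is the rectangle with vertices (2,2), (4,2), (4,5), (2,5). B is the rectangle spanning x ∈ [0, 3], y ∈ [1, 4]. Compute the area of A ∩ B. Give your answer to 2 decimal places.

|A∩B|: x∈[2,3], y∈[2,4] → 1·2 = 2.

2.00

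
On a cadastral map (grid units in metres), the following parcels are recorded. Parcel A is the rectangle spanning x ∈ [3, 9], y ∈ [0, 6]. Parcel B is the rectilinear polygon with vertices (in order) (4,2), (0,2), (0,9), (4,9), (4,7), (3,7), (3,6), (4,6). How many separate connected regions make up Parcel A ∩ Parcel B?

1

Parcel A ∩ Parcel B is a single connected region.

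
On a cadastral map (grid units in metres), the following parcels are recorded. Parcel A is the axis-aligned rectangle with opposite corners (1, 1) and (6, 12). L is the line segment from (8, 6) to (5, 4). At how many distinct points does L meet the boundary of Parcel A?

1

The segment meets the boundary at (6,4.667).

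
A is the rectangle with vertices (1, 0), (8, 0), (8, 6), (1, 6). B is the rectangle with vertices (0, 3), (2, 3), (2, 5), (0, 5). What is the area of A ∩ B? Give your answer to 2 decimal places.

2.00

|A∩B|: x∈[1,2], y∈[3,5] → 1·2 = 2.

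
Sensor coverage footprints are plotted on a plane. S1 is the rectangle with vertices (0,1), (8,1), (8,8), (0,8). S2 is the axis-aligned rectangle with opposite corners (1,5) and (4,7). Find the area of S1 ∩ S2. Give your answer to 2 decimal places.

|S1∩S2|: x∈[1,4], y∈[5,7] → 3·2 = 6.

6.00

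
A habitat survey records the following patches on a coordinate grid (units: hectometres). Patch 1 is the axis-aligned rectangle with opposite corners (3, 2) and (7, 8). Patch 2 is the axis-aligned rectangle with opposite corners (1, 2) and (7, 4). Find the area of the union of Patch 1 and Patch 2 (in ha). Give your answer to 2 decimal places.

By inclusion–exclusion:
Individual areas: |Patch 1| = 24, |Patch 2| = 12.
|Patch 1∩Patch 2|: x∈[3,7], y∈[2,4] → 4·2 = 8.
|Patch 1 ∪ Patch 2| = 36 − 8 = 28.00.

28.00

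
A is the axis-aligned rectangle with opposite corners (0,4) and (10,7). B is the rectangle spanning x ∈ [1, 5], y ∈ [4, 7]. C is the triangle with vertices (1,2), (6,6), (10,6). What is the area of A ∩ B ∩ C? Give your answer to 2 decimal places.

0.90

The intersection is the polygon with vertices (5,4), (3.5,4), (5,5.2).
By the shoelace formula its area is 0.90.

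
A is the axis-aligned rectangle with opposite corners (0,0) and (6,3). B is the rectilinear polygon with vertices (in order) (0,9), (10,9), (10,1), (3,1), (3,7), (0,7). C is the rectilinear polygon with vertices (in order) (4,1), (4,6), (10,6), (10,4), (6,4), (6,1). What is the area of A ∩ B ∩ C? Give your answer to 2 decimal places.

4.00

The intersection is the polygon with vertices (6,1), (4,1), (4,3), (6,3).
By the shoelace formula its area is 4.00.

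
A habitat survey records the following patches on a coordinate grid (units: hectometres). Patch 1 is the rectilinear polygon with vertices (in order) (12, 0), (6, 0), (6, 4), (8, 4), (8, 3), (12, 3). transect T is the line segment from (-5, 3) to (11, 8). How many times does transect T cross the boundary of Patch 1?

0

The segment lies entirely outside Patch 1 and never meets its boundary.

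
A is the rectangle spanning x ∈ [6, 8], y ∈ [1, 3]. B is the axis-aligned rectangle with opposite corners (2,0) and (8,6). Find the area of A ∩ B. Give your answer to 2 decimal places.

4.00

|A∩B|: x∈[6,8], y∈[1,3] → 2·2 = 4.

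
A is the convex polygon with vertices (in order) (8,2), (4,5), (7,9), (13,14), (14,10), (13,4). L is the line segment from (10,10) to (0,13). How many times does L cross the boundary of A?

The segment meets the boundary at (8.676,10.397).

1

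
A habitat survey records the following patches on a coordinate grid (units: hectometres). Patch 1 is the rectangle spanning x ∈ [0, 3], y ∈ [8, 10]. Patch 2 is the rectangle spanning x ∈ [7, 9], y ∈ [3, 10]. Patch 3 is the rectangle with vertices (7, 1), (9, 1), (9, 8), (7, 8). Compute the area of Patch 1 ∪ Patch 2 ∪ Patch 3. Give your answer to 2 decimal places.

24.00

By inclusion–exclusion:
Individual areas: |Patch 1| = 6, |Patch 2| = 14, |Patch 3| = 14.
|Patch 1∩Patch 2| = 0 (no overlap).
|Patch 1∩Patch 3| = 0 (no overlap).
|Patch 2∩Patch 3|: x∈[7,9], y∈[3,8] → 2·5 = 10.
|Patch 1∩Patch 2∩Patch 3| = 0.
|Patch 1 ∪ Patch 2 ∪ Patch 3| = 34 − 10 + 0 = 24.00.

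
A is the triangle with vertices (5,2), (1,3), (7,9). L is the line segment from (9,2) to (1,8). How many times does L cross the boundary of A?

The segment meets the boundary at (3.857,5.857), (5.706,4.471).

2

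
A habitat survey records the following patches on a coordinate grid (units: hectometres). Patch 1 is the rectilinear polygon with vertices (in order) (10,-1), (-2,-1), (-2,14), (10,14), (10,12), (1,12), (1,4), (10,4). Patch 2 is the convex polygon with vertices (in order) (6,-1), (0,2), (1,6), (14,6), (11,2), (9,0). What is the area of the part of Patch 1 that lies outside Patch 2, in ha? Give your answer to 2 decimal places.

|Patch 1| = 108, |Patch 1∩Patch 2| = 38.
|Patch 1 ∖ Patch 2| = |Patch 1| − |Patch 1∩Patch 2| = 108 − 38 = 70.00.

70.00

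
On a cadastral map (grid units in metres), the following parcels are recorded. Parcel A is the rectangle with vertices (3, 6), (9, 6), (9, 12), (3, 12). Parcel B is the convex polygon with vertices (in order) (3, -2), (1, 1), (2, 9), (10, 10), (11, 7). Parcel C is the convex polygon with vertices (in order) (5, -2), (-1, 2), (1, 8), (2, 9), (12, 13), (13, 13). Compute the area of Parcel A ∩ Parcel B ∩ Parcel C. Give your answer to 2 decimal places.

21.00

The intersection is the polygon with vertices (3,6), (3,9.125), (9,9.875), (9,6).
By the shoelace formula its area is 21.00.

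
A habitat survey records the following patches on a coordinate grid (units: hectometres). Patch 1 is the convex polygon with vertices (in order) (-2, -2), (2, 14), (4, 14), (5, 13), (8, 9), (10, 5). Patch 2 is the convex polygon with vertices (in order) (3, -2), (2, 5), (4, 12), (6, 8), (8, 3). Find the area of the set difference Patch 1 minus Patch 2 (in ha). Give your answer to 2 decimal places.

60.32

|Patch 1| = 94.5, |Patch 1∩Patch 2| = 34.1767.
|Patch 1 ∖ Patch 2| = |Patch 1| − |Patch 1∩Patch 2| = 94.5 − 34.1767 = 60.32.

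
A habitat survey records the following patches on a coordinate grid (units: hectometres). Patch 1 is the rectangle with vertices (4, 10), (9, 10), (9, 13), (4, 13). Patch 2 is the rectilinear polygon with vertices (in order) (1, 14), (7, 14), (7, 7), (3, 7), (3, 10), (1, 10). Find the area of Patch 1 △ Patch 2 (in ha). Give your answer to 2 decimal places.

|Patch 1| = 15, |Patch 2| = 36, |Patch 1∩Patch 2| = 9.
|Patch 1 △ Patch 2| = |Patch 1| + |Patch 2| − 2·|Patch 1∩Patch 2| = 15 + 36 − 18 = 33.00.

33.00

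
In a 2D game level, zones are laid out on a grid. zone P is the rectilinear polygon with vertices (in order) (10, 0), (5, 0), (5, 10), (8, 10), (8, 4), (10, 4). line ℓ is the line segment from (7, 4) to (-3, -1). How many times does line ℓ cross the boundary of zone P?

The segment meets the boundary at (5,3).

1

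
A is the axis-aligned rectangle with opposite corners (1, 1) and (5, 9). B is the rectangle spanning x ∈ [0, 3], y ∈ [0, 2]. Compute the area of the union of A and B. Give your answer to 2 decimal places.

By inclusion–exclusion:
Individual areas: |A| = 32, |B| = 6.
|A∩B|: x∈[1,3], y∈[1,2] → 2·1 = 2.
|A ∪ B| = 38 − 2 = 36.00.

36.00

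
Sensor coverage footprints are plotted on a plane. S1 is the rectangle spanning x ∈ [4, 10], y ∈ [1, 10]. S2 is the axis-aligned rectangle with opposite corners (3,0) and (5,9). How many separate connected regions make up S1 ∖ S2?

S1 ∖ S2 is a single connected region.

1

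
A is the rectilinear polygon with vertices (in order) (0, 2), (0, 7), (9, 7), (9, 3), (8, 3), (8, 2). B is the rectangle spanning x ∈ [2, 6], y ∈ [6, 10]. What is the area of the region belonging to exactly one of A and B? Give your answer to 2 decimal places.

52.00

|A| = 44, |B| = 16, |A∩B| = 4.
|A △ B| = |A| + |B| − 2·|A∩B| = 44 + 16 − 8 = 52.00.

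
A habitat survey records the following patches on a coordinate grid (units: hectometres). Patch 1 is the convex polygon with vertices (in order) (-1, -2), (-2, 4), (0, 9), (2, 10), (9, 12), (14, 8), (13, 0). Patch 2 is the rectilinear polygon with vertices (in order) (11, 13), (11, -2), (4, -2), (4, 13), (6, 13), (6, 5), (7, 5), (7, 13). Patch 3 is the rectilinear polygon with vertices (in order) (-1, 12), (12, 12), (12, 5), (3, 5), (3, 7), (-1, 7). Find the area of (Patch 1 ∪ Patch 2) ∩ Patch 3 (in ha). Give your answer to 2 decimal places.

|Patch 1 ∪ Patch 2| = 186.9571.
|(Patch 1 ∪ Patch 2) ∩ Patch 3| = 67.66.

67.66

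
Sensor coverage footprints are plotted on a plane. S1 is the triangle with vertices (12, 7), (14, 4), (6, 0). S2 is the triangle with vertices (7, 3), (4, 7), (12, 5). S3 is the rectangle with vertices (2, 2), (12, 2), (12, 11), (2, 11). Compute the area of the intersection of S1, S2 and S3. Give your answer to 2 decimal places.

The intersection is the polygon with vertices (12,5), (9.391,3.957), (10.588,5.353).
By the shoelace formula its area is 1.20.

1.20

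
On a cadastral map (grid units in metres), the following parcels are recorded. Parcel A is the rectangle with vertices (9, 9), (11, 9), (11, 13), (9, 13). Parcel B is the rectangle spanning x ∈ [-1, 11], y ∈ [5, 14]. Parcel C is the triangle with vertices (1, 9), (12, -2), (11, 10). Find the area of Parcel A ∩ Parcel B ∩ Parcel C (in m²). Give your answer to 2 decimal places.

The intersection is the polygon with vertices (9,9), (9,9.8), (11,10), (11,9).
By the shoelace formula its area is 1.80.

1.80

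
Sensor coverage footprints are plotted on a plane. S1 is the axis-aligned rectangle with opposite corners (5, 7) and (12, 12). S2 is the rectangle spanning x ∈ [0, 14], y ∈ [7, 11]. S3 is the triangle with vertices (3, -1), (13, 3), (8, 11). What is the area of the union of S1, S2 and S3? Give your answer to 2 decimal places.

By inclusion–exclusion:
Individual areas: |S1| = 35, |S2| = 56, |S3| = 50.
|S1∩S2|: x∈[5,12], y∈[7,11] → 7·4 = 28.
|S1∩S3| = 8.3333.
|S2∩S3| = 8.3333.
|S1∩S2∩S3| = 8.3333.
|S1 ∪ S2 ∪ S3| = 141 − 44.6667 + 8.3333 = 104.67.

104.67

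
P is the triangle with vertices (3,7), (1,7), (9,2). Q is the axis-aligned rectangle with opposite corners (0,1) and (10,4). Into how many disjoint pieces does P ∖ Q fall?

P ∖ Q is a single connected region.

1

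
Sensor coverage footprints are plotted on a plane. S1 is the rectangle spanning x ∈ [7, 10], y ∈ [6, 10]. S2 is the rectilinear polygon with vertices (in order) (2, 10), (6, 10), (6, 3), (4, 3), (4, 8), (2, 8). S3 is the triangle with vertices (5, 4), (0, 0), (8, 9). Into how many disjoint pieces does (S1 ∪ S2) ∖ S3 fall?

3

(S1 ∪ S2) ∖ S3 splits into 3 disjoint pieces (area 11.7292, area 12.75, area 2.4333).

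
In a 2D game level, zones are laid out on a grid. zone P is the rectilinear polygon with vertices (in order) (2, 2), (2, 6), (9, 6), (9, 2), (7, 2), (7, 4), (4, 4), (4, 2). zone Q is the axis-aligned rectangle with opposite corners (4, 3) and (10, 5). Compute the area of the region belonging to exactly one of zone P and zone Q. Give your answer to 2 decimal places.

|zone P| = 22, |zone Q| = 12, |zone P∩zone Q| = 7.
|zone P △ zone Q| = |zone P| + |zone Q| − 2·|zone P∩zone Q| = 22 + 12 − 14 = 20.00.

20.00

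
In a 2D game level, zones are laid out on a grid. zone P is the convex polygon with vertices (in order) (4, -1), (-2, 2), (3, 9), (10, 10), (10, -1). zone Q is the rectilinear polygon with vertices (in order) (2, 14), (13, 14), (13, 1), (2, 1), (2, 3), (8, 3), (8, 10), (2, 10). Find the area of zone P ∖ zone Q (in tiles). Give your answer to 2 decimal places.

|zone P| = 97, |zone P∩zone Q| = 29.7143.
|zone P ∖ zone Q| = |zone P| − |zone P∩zone Q| = 97 − 29.7143 = 67.29.

67.29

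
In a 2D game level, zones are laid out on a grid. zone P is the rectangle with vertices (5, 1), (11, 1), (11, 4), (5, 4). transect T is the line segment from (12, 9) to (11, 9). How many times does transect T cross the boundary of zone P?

0

The segment lies entirely outside zone P and never meets its boundary.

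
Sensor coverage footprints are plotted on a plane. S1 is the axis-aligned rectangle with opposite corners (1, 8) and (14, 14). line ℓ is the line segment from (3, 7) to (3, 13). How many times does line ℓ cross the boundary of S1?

The segment meets the boundary at (3,8).

1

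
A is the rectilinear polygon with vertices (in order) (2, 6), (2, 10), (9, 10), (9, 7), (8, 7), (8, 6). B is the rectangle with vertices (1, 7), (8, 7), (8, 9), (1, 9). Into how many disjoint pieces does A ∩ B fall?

A ∩ B is a single connected region.

1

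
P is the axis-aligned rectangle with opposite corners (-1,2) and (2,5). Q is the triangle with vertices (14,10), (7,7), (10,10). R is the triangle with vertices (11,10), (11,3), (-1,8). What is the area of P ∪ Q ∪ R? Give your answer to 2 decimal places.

53.03

By inclusion–exclusion:
Individual areas: |P| = 9, |Q| = 6, |R| = 42.
|P∩Q| = 0.
|P∩R| = 0.
|Q∩R| = 3.9714.
|P∩Q∩R| = 0.
|P ∪ Q ∪ R| = 57 − 3.9714 + 0 = 53.03.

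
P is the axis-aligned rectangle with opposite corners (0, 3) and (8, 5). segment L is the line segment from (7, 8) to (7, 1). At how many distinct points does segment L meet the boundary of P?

2

The segment meets the boundary at (7,3), (7,5).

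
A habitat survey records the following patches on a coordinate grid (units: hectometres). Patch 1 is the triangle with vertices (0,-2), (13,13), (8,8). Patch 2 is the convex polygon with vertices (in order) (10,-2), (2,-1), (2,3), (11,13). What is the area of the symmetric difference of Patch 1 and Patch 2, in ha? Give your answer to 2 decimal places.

74.60

|Patch 1| = 5, |Patch 2| = 78.5, |Patch 1∩Patch 2| = 4.4505.
|Patch 1 △ Patch 2| = |Patch 1| + |Patch 2| − 2·|Patch 1∩Patch 2| = 5 + 78.5 − 8.9011 = 74.60.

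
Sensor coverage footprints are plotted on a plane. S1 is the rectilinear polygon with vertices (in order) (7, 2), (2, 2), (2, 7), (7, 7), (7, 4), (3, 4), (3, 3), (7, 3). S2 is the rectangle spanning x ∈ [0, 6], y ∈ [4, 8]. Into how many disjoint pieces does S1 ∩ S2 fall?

S1 ∩ S2 is a single connected region.

1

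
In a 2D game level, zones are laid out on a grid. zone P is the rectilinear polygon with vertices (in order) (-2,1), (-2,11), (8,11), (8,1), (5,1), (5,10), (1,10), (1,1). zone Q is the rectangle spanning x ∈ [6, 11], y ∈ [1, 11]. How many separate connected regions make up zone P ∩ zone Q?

zone P ∩ zone Q is a single connected region.

1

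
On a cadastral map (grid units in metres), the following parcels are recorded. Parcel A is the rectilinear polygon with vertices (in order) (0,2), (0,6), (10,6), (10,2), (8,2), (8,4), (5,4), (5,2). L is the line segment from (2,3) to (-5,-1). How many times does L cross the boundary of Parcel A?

The segment meets the boundary at (0.25,2).

1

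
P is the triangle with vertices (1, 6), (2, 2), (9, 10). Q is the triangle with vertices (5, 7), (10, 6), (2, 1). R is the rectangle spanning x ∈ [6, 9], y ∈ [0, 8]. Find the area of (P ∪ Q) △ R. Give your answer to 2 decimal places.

42.02

|P ∪ Q| = 32.1401.
|(P ∪ Q) ∩ R| = 7.0609.
|(P ∪ Q) △ R| = 32.1401 + 24 − 14.1218 = 42.02.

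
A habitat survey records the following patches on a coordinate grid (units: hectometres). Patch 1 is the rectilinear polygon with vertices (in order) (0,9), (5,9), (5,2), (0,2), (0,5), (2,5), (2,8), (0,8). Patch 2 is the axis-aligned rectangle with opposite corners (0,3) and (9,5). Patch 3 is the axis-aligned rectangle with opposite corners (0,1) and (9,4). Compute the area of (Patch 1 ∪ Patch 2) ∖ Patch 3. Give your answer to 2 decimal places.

23.00

|Patch 1 ∪ Patch 2| = 37.
|(Patch 1 ∪ Patch 2) ∩ Patch 3| = 14.
|(Patch 1 ∪ Patch 2) ∖ Patch 3| = 37 − 14 = 23.00.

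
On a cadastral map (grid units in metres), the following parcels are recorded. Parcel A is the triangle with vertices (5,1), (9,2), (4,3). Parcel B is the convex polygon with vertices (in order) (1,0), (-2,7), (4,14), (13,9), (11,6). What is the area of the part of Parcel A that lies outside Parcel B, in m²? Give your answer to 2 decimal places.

3.88

|Parcel A| = 4.5, |Parcel A∩Parcel B| = 0.6231.
|Parcel A ∖ Parcel B| = |Parcel A| − |Parcel A∩Parcel B| = 4.5 − 0.6231 = 3.88.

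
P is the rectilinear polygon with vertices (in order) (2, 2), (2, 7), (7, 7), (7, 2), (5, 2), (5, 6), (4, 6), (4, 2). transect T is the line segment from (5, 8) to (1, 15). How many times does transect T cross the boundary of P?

The segment lies entirely outside P and never meets its boundary.

0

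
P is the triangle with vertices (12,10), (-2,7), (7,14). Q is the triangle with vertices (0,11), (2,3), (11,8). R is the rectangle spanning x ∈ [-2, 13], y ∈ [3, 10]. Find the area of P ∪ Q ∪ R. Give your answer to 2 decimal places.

126.66

By inclusion–exclusion:
Individual areas: |P| = 35.5, |Q| = 41, |R| = 105.
|P∩Q| = 9.3632.
|P∩R| = 15.2143.
|Q∩R| = 39.2917.
|P∩Q∩R| = 9.0326.
|P ∪ Q ∪ R| = 181.5 − 63.8692 + 9.0326 = 126.66.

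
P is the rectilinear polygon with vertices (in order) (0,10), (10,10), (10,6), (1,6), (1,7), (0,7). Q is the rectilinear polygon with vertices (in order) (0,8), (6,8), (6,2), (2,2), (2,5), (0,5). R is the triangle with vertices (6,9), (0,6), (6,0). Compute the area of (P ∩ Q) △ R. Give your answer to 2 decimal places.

|P ∩ Q| = 11.
|(P ∩ Q) ∩ R| = 7.75.
|(P ∩ Q) △ R| = 11 + 27 − 15.5 = 22.50.

22.50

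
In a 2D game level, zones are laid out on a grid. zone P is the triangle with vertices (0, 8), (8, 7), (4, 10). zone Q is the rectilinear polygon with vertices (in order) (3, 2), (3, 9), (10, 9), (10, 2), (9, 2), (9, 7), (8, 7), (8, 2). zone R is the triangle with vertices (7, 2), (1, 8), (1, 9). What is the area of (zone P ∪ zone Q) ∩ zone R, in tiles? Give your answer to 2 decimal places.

|zone P ∪ zone Q| = 48.2292.
|(zone P ∪ zone Q) ∩ zone R| = 1.86.

1.86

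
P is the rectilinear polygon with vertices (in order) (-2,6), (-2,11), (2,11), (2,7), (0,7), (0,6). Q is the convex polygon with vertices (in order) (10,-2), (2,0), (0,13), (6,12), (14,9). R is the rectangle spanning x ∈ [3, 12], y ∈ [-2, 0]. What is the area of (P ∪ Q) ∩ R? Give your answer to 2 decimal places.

8.60

The region (P ∪ Q) ∩ R is the polygon with vertices (10,-2), (3,-0.25), (3,0), (10.727,0).
By the shoelace formula its area is 8.60.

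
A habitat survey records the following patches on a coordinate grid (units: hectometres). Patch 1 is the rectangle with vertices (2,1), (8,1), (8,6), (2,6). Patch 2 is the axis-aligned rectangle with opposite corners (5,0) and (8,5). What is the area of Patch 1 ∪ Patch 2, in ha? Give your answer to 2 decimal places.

33.00

By inclusion–exclusion:
Individual areas: |Patch 1| = 30, |Patch 2| = 15.
|Patch 1∩Patch 2|: x∈[5,8], y∈[1,5] → 3·4 = 12.
|Patch 1 ∪ Patch 2| = 45 − 12 = 33.00.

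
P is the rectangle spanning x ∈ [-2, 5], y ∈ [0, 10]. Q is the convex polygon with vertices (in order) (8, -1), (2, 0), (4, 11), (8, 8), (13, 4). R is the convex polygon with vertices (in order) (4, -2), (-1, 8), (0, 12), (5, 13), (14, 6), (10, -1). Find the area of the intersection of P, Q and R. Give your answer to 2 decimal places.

The intersection is the polygon with vertices (5,0), (3,0), (2.267,1.467), (3.818,10), (5,10).
By the shoelace formula its area is 20.18.

20.18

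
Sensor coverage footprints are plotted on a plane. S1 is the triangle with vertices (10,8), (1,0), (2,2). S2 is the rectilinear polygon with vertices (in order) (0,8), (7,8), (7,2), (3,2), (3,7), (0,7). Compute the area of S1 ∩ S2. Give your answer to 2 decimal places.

The intersection is the polygon with vertices (3.25,2), (3,2), (3,2.75), (7,5.75), (7,5.333).
By the shoelace formula its area is 2.75.

2.75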